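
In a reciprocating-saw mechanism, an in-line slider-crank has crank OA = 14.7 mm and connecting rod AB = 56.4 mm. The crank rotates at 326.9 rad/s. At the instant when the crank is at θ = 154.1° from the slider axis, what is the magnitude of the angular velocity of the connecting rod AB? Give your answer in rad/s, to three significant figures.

ω = 326.9 rad/s
The rod makes angle φ with the slider axis where L sinφ = r sinθ; differentiating, L cosφ·φ̇ = r ω cosθ.
L cosφ = √(L² − r² sin²θ) = 0.056033 m.
|ω_rod| = r ω |cosθ| / √(L² − r² sin²θ) = 0.0147·326.9·0.89956/0.056033 = 77.146 rad/s.

77.1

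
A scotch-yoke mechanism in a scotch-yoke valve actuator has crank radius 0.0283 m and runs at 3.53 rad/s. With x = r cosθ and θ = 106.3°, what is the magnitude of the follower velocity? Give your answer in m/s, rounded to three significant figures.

ω = 3.53 rad/s
x = r cosθ ⇒ ẋ = −rω sinθ.
|v| = rω|sinθ| = 0.0283·3.53·|sin 106.3°| = 0.095884 m/s.

0.0959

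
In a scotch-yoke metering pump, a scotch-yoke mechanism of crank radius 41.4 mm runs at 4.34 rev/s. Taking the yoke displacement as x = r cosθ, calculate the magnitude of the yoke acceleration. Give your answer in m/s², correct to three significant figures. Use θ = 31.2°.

ω = 27.27 rad/s (from 4.34 rev/s).
x = r cosθ ⇒ ẍ = −rω² cosθ (ω constant).
|a| = rω²|cosθ| = 0.0414·(27.27)²·|cos 31.2°| = 26.332 m/s².

26.3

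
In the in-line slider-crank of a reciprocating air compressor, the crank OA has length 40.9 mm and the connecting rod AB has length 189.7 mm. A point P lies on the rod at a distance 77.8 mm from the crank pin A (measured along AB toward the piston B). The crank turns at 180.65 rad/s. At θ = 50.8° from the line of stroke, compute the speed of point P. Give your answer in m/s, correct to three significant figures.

6.65

ω = 180.7 rad/s.  Crank-pin speed |V_A| = rω = 7.3886 m/s, perpendicular to OA.
Rod angle: sinφ = −(r/L) sinθ ⇒ φ = -9.618°; ω_rod = −rω cosθ/√(L²−r²sin²θ) = -24.968 rad/s.
V_P = V_A + ω_rod × AP, with AP = 0.0778 m along the rod.
Components: V_Px = −rω sinθ − a·ω_rod·sinφ = -6.0503 m/s;  V_Py = rω cosθ + a·ω_rod·cosφ = +2.7546 m/s.
|V_P| = √(V_Px² + V_Py²) = 6.6479 m/s.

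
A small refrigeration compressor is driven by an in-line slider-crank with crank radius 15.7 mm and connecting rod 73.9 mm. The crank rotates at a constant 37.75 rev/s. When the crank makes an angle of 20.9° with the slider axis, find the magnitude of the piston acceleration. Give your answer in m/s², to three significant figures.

966

ω = 2π·37.8 = 237.2 rad/s
x(θ) = r cosθ + √(L² − r² sin²θ); with ω constant, a = ω²·d²x/dθ².
d²x/dθ² = −r cosθ − r²(cos2θ)/√u − r⁴ sin²2θ/(4u^{3/2}),  u = L² − r² sin²θ = 0.00542984 m².
Substituting r = 0.0157 m, L = 0.0739 m, θ = 20.9°: d²x/dθ² = -0.017178 m.
a = ω²·d²x/dθ² = (237.2)²·(-0.017178) = -966.4 m/s²;  |a| = 966.4 m/s².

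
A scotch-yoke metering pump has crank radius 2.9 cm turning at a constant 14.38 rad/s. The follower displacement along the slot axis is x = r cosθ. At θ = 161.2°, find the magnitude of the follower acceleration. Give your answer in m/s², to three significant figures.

5.68

ω = 14.38 rad/s
x = r cosθ ⇒ ẍ = −rω² cosθ (ω constant).
|a| = rω²|cosθ| = 0.029·(14.38)²·|cos 161.2°| = 5.6768 m/s².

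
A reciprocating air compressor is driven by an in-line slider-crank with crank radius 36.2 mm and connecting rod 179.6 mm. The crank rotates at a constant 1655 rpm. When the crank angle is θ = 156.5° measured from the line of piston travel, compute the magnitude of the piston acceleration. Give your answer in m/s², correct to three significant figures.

846

ω = 2π·1655/60 = 173.3 rad/s
x(θ) = r cosθ + √(L² − r² sin²θ); with ω constant, a = ω²·d²x/dθ².
d²x/dθ² = −r cosθ − r²(cos2θ)/√u − r⁴ sin²2θ/(4u^{3/2}),  u = L² − r² sin²θ = 0.0320478 m².
Substituting r = 0.0362 m, L = 0.1796 m, θ = 156.5°: d²x/dθ² = +0.028165 m.
a = ω²·d²x/dθ² = (173.3)²·(+0.028165) = +845.99 m/s²;  |a| = 845.99 m/s².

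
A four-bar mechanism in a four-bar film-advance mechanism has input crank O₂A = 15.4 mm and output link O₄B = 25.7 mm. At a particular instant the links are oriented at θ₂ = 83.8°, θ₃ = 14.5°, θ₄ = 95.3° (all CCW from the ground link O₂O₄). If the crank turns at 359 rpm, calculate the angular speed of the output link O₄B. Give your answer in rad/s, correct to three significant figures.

21.3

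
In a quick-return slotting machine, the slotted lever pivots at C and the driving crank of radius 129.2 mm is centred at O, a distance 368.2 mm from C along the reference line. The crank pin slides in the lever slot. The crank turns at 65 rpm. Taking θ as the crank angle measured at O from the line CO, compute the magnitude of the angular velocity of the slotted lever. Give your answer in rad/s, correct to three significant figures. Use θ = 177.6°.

3.67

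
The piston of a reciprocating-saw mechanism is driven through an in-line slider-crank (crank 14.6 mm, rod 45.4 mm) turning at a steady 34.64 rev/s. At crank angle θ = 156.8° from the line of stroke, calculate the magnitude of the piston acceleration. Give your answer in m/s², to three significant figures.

478

ω = 2π·34.6 = 217.6 rad/s
x(θ) = r cosθ + √(L² − r² sin²θ); with ω constant, a = ω²·d²x/dθ².
d²x/dθ² = −r cosθ − r²(cos2θ)/√u − r⁴ sin²2θ/(4u^{3/2}),  u = L² − r² sin²θ = 0.00202808 m².
Substituting r = 0.0146 m, L = 0.0454 m, θ = 156.8°: d²x/dθ² = +0.01009 m.
a = ω²·d²x/dθ² = (217.6)²·(+0.01009) = +477.98 m/s²;  |a| = 477.98 m/s².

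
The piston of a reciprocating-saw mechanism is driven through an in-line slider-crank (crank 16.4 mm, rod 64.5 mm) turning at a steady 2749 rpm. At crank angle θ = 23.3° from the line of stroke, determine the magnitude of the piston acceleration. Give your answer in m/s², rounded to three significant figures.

1490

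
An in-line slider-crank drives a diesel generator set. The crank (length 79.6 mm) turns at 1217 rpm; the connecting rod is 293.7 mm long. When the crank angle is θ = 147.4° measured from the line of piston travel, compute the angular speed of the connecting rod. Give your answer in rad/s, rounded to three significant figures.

29.4

ω = 127.4 rad/s (converted from 1217 rpm).
The rod makes angle φ with the slider axis where L sinφ = r sinθ; differentiating, L cosφ·φ̇ = r ω cosθ.
L cosφ = √(L² − r² sin²θ) = 0.29055 m.
|ω_rod| = r ω |cosθ| / √(L² − r² sin²θ) = 0.0796·127.4·0.84245/0.29055 = 29.414 rad/s.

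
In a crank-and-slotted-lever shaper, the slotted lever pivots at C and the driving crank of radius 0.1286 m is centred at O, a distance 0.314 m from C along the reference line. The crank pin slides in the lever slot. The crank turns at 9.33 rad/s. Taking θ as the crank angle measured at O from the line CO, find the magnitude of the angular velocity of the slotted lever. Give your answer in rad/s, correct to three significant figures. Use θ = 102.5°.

0.745

ω = 9.33 rad/s
Crank pin A relative to C: A = (d + r cosθ, r sinθ); lever angle φ = atan2(r sinθ, d + r cosθ).
Differentiating tanφ: φ̇ = rω(d cosθ + r)/(d² + r² + 2dr cosθ).
d² + r² + 2dr cosθ = |CA|² = 0.0976541 m²;  d cosθ + r = +0.060638 m.
|ω_lever| = |0.1286·9.33·+0.060638| / 0.0976541 = 0.74503 rad/s.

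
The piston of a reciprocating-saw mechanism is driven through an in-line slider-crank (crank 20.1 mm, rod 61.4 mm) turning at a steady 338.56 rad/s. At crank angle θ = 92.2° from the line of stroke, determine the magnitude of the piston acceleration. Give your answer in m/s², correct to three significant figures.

884

ω = 338.6 rad/s
x(θ) = r cosθ + √(L² − r² sin²θ); with ω constant, a = ω²·d²x/dθ².
d²x/dθ² = −r cosθ − r²(cos2θ)/√u − r⁴ sin²2θ/(4u^{3/2}),  u = L² − r² sin²θ = 0.00336655 m².
Substituting r = 0.0201 m, L = 0.0614 m, θ = 92.2°: d²x/dθ² = +0.0077129 m.
a = ω²·d²x/dθ² = (338.6)²·(+0.0077129) = +884.07 m/s²;  |a| = 884.07 m/s².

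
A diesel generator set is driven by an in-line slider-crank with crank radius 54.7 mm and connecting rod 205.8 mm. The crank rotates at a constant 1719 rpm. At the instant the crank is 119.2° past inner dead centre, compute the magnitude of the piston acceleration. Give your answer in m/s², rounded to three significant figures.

ω = 2π·1719/60 = 180 rad/s
x(θ) = r cosθ + √(L² − r² sin²θ); with ω constant, a = ω²·d²x/dθ².
d²x/dθ² = −r cosθ − r²(cos2θ)/√u − r⁴ sin²2θ/(4u^{3/2}),  u = L² − r² sin²θ = 0.0400737 m².
Substituting r = 0.0547 m, L = 0.2058 m, θ = 119.2°: d²x/dθ² = +0.034315 m.
a = ω²·d²x/dθ² = (180)²·(+0.034315) = +1112 m/s²;  |a| = 1112 m/s².

1110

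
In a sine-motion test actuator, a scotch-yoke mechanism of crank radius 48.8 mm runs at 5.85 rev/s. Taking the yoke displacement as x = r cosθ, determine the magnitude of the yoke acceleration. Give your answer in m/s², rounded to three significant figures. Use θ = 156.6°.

60.5

ω = 36.76 rad/s (from 5.85 rev/s).
x = r cosθ ⇒ ẍ = −rω² cosθ (ω constant).
|a| = rω²|cosθ| = 0.0488·(36.76)²·|cos 156.6°| = 60.509 m/s².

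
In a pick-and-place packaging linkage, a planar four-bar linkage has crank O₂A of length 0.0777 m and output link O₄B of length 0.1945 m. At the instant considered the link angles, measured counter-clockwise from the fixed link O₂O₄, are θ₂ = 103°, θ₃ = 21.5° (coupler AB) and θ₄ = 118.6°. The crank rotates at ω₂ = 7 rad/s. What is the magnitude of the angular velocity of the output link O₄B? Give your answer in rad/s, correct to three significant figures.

2.79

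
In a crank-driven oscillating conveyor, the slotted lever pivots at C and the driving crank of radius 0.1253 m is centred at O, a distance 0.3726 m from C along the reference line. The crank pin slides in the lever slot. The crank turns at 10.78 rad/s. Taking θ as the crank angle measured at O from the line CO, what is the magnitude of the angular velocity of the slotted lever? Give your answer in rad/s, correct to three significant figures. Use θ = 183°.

ω = 10.78 rad/s
Crank pin A relative to C: A = (d + r cosθ, r sinθ); lever angle φ = atan2(r sinθ, d + r cosθ).
Differentiating tanφ: φ̇ = rω(d cosθ + r)/(d² + r² + 2dr cosθ).
d² + r² + 2dr cosθ = |CA|² = 0.0612853 m²;  d cosθ + r = -0.24679 m.
|ω_lever| = |0.1253·10.78·-0.24679| / 0.0612853 = 5.4393 rad/s.

5.44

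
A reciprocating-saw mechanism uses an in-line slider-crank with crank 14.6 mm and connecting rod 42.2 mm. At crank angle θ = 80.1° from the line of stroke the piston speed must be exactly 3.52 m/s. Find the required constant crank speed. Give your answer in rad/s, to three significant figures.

230

For an in-line slider-crank, |v_piston| = rω|sinθ|·[1 + r cosθ/√(L² − r² sin²θ)].
With r = 0.0146 m, L = 0.0422 m, θ = 80.1°: the bracketed kinematic factor |dx/dθ| = 0.015293 m.
ω = v/|dx/dθ| = 3.52/0.015293 = 230.18 rad/s.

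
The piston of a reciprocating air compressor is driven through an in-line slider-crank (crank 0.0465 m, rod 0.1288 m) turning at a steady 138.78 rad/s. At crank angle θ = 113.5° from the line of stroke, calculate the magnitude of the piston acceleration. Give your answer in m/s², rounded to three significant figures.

584

ω = 138.8 rad/s
x(θ) = r cosθ + √(L² − r² sin²θ); with ω constant, a = ω²·d²x/dθ².
d²x/dθ² = −r cosθ − r²(cos2θ)/√u − r⁴ sin²2θ/(4u^{3/2}),  u = L² − r² sin²θ = 0.014771 m².
Substituting r = 0.0465 m, L = 0.1288 m, θ = 113.5°: d²x/dθ² = +0.030327 m.
a = ω²·d²x/dθ² = (138.8)²·(+0.030327) = +584.1 m/s²;  |a| = 584.1 m/s².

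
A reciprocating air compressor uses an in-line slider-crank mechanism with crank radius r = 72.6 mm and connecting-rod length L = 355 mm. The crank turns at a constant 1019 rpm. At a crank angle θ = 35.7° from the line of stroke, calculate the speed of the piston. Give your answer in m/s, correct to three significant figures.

ω = 2π·1019/60 = 106.7 rad/s
For an in-line slider-crank, x = r cosθ + √(L² − r² sin²θ), so v = −rω sinθ·[1 + r cosθ/√(L² − r² sin²θ)].
With r = 0.0726 m, L = 0.355 m, θ = 35.7°: √(L² − r² sin²θ) = 0.35246 m.
v = −0.0726·106.7·0.58354·[1 + 0.0726·0.81208/0.35246] = -5.277 m/s.
|v| = 5.277 m/s.

5.28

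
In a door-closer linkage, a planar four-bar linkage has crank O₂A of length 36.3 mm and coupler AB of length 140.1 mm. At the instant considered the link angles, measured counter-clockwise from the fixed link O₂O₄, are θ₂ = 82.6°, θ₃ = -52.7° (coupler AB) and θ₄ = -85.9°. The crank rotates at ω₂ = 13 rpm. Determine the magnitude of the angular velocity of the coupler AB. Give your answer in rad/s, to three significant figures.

ω₂ = 1.361 rad/s (from 13 rpm).
Differentiating the loop-closure r₂e^{iθ₂}+r₃e^{iθ₃}=r₁+r₄e^{iθ₄} gives r₂ω₂e^{iθ₂}+r₃ω₃e^{iθ₃}=r₄ω₄e^{iθ₄}.
Eliminating the other unknown: ω₃ = r₂ω₂ sin(θ₄−θ₂) / [r₃ sin(θ₃−θ₄)].
Numerator sine = -0.19937; denominator sine = +0.54756.
Result = 0.0363·1.361·(-0.19937) / (0.1401·(+0.54756)) = -0.12843 rad/s; magnitude 0.12843 rad/s.

0.128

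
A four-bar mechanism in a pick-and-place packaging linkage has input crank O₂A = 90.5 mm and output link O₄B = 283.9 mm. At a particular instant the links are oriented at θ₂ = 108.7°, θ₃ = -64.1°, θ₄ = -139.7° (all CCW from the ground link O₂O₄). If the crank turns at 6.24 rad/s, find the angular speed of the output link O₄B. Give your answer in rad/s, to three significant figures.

ω₂ = 6.24 rad/s
Differentiating the loop-closure r₂e^{iθ₂}+r₃e^{iθ₃}=r₁+r₄e^{iθ₄} gives r₂ω₂e^{iθ₂}+r₃ω₃e^{iθ₃}=r₄ω₄e^{iθ₄}.
Eliminating the other unknown: ω₄ = r₂ω₂ sin(θ₂−θ₃) / [r₄ sin(θ₄−θ₃)].
Numerator sine = +0.12533; denominator sine = -0.96858.
Result = 0.0905·6.24·(+0.12533) / (0.2839·(-0.96858)) = -0.25739 rad/s; magnitude 0.25739 rad/s.

0.257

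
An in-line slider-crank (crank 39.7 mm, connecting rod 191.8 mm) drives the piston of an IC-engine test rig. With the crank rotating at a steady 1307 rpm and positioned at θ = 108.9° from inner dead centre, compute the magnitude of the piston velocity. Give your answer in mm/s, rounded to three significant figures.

4790

ω = 2π·1307/60 = 136.9 rad/s
For an in-line slider-crank, x = r cosθ + √(L² − r² sin²θ), so v = −rω sinθ·[1 + r cosθ/√(L² − r² sin²θ)].
With r = 0.0397 m, L = 0.1918 m, θ = 108.9°: √(L² − r² sin²θ) = 0.18809 m.
v = −0.0397·136.9·0.94609·[1 + 0.0397·-0.32392/0.18809] = -4.7893 m/s.
|v| = 4.7893 m/s = 4789.3 mm/s.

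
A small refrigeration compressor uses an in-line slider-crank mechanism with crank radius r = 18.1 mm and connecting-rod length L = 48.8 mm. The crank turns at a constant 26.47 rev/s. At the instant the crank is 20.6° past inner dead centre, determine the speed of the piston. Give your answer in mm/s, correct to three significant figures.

ω = 2π·26.5 = 166.3 rad/s
For an in-line slider-crank, x = r cosθ + √(L² − r² sin²θ), so v = −rω sinθ·[1 + r cosθ/√(L² − r² sin²θ)].
With r = 0.0181 m, L = 0.0488 m, θ = 20.6°: √(L² − r² sin²θ) = 0.048383 m.
v = −0.0181·166.3·0.35184·[1 + 0.0181·0.93606/0.048383] = -1.4301 m/s.
|v| = 1.4301 m/s = 1430.1 mm/s.

1430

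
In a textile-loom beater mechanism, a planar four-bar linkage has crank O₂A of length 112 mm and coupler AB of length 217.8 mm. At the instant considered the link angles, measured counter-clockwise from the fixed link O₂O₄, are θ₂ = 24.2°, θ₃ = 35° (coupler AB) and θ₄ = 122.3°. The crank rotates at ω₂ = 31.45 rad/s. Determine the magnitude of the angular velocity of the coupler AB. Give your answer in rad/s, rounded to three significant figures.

ω₂ = 31.45 rad/s
Differentiating the loop-closure r₂e^{iθ₂}+r₃e^{iθ₃}=r₁+r₄e^{iθ₄} gives r₂ω₂e^{iθ₂}+r₃ω₃e^{iθ₃}=r₄ω₄e^{iθ₄}.
Eliminating the other unknown: ω₃ = r₂ω₂ sin(θ₄−θ₂) / [r₃ sin(θ₃−θ₄)].
Numerator sine = +0.99002; denominator sine = -0.99889.
Result = 0.112·31.45·(+0.99002) / (0.2178·(-0.99889)) = -16.029 rad/s; magnitude 16.029 rad/s.

16.0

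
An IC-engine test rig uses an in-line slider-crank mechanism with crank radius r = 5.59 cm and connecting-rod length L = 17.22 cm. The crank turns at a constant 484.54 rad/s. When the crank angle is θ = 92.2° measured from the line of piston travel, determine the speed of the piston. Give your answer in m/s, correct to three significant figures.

26.7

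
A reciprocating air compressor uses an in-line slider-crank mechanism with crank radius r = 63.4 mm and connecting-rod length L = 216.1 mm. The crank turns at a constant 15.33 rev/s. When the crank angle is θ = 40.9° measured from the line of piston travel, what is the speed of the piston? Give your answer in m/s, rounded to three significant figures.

ω = 2π·15.3 = 96.32 rad/s
For an in-line slider-crank, x = r cosθ + √(L² − r² sin²θ), so v = −rω sinθ·[1 + r cosθ/√(L² − r² sin²θ)].
With r = 0.0634 m, L = 0.2161 m, θ = 40.9°: √(L² − r² sin²θ) = 0.21208 m.
v = −0.0634·96.32·0.65474·[1 + 0.0634·0.75585/0.21208] = -4.9018 m/s.
|v| = 4.9018 m/s.

4.90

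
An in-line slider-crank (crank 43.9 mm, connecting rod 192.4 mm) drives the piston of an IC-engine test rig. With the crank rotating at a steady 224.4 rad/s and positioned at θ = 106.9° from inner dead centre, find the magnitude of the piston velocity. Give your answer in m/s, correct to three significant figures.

8.79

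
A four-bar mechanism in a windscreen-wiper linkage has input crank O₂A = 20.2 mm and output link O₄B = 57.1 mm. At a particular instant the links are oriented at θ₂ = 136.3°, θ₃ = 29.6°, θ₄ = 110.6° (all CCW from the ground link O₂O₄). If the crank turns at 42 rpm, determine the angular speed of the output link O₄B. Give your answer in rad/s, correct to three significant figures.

1.51

ω₂ = 4.398 rad/s (from 42 rpm).
Differentiating the loop-closure r₂e^{iθ₂}+r₃e^{iθ₃}=r₁+r₄e^{iθ₄} gives r₂ω₂e^{iθ₂}+r₃ω₃e^{iθ₃}=r₄ω₄e^{iθ₄}.
Eliminating the other unknown: ω₄ = r₂ω₂ sin(θ₂−θ₃) / [r₄ sin(θ₄−θ₃)].
Numerator sine = +0.95782; denominator sine = +0.98769.
Result = 0.0202·4.398·(+0.95782) / (0.0571·(+0.98769)) = +1.5089 rad/s; magnitude 1.5089 rad/s.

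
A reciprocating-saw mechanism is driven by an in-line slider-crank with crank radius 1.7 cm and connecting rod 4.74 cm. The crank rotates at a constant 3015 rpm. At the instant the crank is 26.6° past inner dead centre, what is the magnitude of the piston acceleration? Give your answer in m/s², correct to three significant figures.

1900

ω = 2π·3015/60 = 315.7 rad/s
x(θ) = r cosθ + √(L² − r² sin²θ); with ω constant, a = ω²·d²x/dθ².
d²x/dθ² = −r cosθ − r²(cos2θ)/√u − r⁴ sin²2θ/(4u^{3/2}),  u = L² − r² sin²θ = 0.00218882 m².
Substituting r = 0.017 m, L = 0.0474 m, θ = 26.6°: d²x/dθ² = -0.019032 m.
a = ω²·d²x/dθ² = (315.7)²·(-0.019032) = -1897.2 m/s²;  |a| = 1897.2 m/s².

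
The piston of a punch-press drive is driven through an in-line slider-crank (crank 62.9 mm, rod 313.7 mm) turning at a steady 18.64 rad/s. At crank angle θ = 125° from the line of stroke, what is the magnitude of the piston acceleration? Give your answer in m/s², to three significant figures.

ω = 18.64 rad/s
x(θ) = r cosθ + √(L² − r² sin²θ); with ω constant, a = ω²·d²x/dθ².
d²x/dθ² = −r cosθ − r²(cos2θ)/√u − r⁴ sin²2θ/(4u^{3/2}),  u = L² − r² sin²θ = 0.0957529 m².
Substituting r = 0.0629 m, L = 0.3137 m, θ = 125°: d²x/dθ² = +0.040334 m.
a = ω²·d²x/dθ² = (18.64)²·(+0.040334) = +14.014 m/s²;  |a| = 14.014 m/s².

14.0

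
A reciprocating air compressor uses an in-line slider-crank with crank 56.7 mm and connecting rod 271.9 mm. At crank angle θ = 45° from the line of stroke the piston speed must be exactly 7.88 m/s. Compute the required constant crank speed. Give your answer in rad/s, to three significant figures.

For an in-line slider-crank, |v_piston| = rω|sinθ|·[1 + r cosθ/√(L² − r² sin²θ)].
With r = 0.0567 m, L = 0.2719 m, θ = 45°: the bracketed kinematic factor |dx/dθ| = 0.04607 m.
ω = v/|dx/dθ| = 7.88/0.04607 = 171.04 rad/s.

171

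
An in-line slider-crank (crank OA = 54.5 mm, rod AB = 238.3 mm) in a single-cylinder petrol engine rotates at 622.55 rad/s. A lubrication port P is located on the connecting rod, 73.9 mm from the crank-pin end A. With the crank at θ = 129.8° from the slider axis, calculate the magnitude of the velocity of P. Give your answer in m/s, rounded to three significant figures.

29.0

ω = 622.5 rad/s.  Crank-pin speed |V_A| = rω = 33.929 m/s, perpendicular to OA.
Rod angle: sinφ = −(r/L) sinθ ⇒ φ = -10.120°; ω_rod = −rω cosθ/√(L²−r²sin²θ) = +92.579 rad/s.
V_P = V_A + ω_rod × AP, with AP = 0.0739 m along the rod.
Components: V_Px = −rω sinθ − a·ω_rod·sinφ = -24.865 m/s;  V_Py = rω cosθ + a·ω_rod·cosφ = -14.983 m/s.
|V_P| = √(V_Px² + V_Py²) = 29.03 m/s.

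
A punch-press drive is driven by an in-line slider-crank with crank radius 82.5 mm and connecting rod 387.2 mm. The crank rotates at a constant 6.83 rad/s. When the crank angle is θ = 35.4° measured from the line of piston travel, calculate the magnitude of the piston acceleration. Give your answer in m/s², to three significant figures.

3.42

ω = 6.83 rad/s
x(θ) = r cosθ + √(L² − r² sin²θ); with ω constant, a = ω²·d²x/dθ².
d²x/dθ² = −r cosθ − r²(cos2θ)/√u − r⁴ sin²2θ/(4u^{3/2}),  u = L² − r² sin²θ = 0.14764 m².
Substituting r = 0.0825 m, L = 0.3872 m, θ = 35.4°: d²x/dθ² = -0.073256 m.
a = ω²·d²x/dθ² = (6.83)²·(-0.073256) = -3.4173 m/s²;  |a| = 3.4173 m/s².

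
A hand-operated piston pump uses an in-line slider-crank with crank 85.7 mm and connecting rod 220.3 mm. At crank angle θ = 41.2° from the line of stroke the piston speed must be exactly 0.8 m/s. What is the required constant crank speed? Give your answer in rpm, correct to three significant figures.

For an in-line slider-crank, |v_piston| = rω|sinθ|·[1 + r cosθ/√(L² − r² sin²θ)].
With r = 0.0857 m, L = 0.2203 m, θ = 41.2°: the bracketed kinematic factor |dx/dθ| = 0.073543 m.
ω = v/|dx/dθ| = 0.8/0.073543 = 10.878 rad/s.
N = 60ω/(2π) = 103.88 rpm.

104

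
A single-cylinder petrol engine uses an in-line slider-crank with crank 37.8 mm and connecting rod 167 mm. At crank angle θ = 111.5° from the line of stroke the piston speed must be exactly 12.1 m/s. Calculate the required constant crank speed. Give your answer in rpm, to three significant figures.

3590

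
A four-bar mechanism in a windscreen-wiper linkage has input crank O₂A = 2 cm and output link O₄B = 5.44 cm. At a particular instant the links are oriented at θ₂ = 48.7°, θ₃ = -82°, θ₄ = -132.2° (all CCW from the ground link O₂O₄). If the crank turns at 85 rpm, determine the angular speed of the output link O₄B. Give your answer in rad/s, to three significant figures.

3.23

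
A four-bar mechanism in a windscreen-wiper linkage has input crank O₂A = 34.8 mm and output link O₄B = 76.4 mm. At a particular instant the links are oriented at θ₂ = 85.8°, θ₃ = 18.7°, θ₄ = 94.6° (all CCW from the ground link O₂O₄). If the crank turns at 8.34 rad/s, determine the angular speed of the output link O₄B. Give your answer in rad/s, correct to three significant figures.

3.61

ω₂ = 8.34 rad/s
Differentiating the loop-closure r₂e^{iθ₂}+r₃e^{iθ₃}=r₁+r₄e^{iθ₄} gives r₂ω₂e^{iθ₂}+r₃ω₃e^{iθ₃}=r₄ω₄e^{iθ₄}.
Eliminating the other unknown: ω₄ = r₂ω₂ sin(θ₂−θ₃) / [r₄ sin(θ₄−θ₃)].
Numerator sine = +0.92119; denominator sine = +0.96987.
Result = 0.0348·8.34·(+0.92119) / (0.0764·(+0.96987)) = +3.6081 rad/s; magnitude 3.6081 rad/s.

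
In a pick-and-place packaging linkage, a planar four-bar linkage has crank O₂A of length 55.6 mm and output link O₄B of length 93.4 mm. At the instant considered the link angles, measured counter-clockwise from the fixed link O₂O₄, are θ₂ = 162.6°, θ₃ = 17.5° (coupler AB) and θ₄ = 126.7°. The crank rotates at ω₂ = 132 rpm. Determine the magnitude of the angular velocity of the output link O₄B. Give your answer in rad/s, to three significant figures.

ω₂ = 13.82 rad/s (from 132 rpm).
Differentiating the loop-closure r₂e^{iθ₂}+r₃e^{iθ₃}=r₁+r₄e^{iθ₄} gives r₂ω₂e^{iθ₂}+r₃ω₃e^{iθ₃}=r₄ω₄e^{iθ₄}.
Eliminating the other unknown: ω₄ = r₂ω₂ sin(θ₂−θ₃) / [r₄ sin(θ₄−θ₃)].
Numerator sine = +0.57215; denominator sine = +0.94438.
Result = 0.0556·13.82·(+0.57215) / (0.0934·(+0.94438)) = +4.9853 rad/s; magnitude 4.9853 rad/s.

4.99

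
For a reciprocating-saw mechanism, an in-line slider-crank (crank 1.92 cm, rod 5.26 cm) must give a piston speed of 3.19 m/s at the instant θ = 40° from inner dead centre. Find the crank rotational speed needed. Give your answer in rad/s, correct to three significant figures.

For an in-line slider-crank, |v_piston| = rω|sinθ|·[1 + r cosθ/√(L² − r² sin²θ)].
With r = 0.0192 m, L = 0.0526 m, θ = 40°: the bracketed kinematic factor |dx/dθ| = 0.015892 m.
ω = v/|dx/dθ| = 3.19/0.015892 = 200.74 rad/s.

201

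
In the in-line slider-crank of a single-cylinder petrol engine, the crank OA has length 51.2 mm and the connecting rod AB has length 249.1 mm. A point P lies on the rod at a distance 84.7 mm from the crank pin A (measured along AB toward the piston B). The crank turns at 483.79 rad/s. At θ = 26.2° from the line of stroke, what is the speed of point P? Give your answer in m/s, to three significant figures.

ω = 483.8 rad/s.  Crank-pin speed |V_A| = rω = 24.77 m/s, perpendicular to OA.
Rod angle: sinφ = −(r/L) sinθ ⇒ φ = -5.207°; ω_rod = −rω cosθ/√(L²−r²sin²θ) = -89.591 rad/s.
V_P = V_A + ω_rod × AP, with AP = 0.0847 m along the rod.
Components: V_Px = −rω sinθ − a·ω_rod·sinφ = -11.625 m/s;  V_Py = rω cosθ + a·ω_rod·cosφ = +14.668 m/s.
|V_P| = √(V_Px² + V_Py²) = 18.716 m/s.

18.7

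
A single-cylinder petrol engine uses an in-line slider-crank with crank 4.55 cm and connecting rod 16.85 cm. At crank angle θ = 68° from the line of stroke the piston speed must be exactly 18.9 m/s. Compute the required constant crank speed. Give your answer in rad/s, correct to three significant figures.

406

For an in-line slider-crank, |v_piston| = rω|sinθ|·[1 + r cosθ/√(L² − r² sin²θ)].
With r = 0.0455 m, L = 0.1685 m, θ = 68°: the bracketed kinematic factor |dx/dθ| = 0.046595 m.
ω = v/|dx/dθ| = 18.9/0.046595 = 405.63 rad/s.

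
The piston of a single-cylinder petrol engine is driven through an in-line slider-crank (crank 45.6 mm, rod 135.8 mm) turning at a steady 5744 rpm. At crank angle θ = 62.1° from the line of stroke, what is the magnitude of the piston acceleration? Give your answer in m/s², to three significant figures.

ω = 2π·5744/60 = 601.5 rad/s
x(θ) = r cosθ + √(L² − r² sin²θ); with ω constant, a = ω²·d²x/dθ².
d²x/dθ² = −r cosθ − r²(cos2θ)/√u − r⁴ sin²2θ/(4u^{3/2}),  u = L² − r² sin²θ = 0.0168176 m².
Substituting r = 0.0456 m, L = 0.1358 m, θ = 62.1°: d²x/dθ² = -0.012664 m.
a = ω²·d²x/dθ² = (601.5)²·(-0.012664) = -4582 m/s²;  |a| = 4582 m/s².

4580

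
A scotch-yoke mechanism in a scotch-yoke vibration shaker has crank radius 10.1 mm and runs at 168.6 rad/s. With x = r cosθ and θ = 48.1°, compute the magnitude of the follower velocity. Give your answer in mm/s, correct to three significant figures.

ω = 168.6 rad/s
x = r cosθ ⇒ ẋ = −rω sinθ.
|v| = rω|sinθ| = 0.0101·168.6·|sin 48.1°| = 1.2675 m/s = 1267.5 mm/s.

1270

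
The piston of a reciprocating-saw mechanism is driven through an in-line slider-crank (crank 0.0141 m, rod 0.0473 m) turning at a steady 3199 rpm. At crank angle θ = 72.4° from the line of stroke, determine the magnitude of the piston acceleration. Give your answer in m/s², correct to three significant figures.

ω = 2π·3199/60 = 335 rad/s
x(θ) = r cosθ + √(L² − r² sin²θ); with ω constant, a = ω²·d²x/dθ².
d²x/dθ² = −r cosθ − r²(cos2θ)/√u − r⁴ sin²2θ/(4u^{3/2}),  u = L² − r² sin²θ = 0.00205666 m².
Substituting r = 0.0141 m, L = 0.0473 m, θ = 72.4°: d²x/dθ² = -0.00071636 m.
a = ω²·d²x/dθ² = (335)²·(-0.00071636) = -80.393 m/s²;  |a| = 80.393 m/s².

80.4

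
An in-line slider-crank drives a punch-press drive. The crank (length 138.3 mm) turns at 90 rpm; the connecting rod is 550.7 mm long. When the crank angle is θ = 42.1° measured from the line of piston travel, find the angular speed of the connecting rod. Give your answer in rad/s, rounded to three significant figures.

1.78

ω = 9.425 rad/s (converted from 90 rpm).
The rod makes angle φ with the slider axis where L sinφ = r sinθ; differentiating, L cosφ·φ̇ = r ω cosθ.
L cosφ = √(L² − r² sin²θ) = 0.54284 m.
|ω_rod| = r ω |cosθ| / √(L² − r² sin²θ) = 0.1383·9.425·0.74198/0.54284 = 1.7816 rad/s.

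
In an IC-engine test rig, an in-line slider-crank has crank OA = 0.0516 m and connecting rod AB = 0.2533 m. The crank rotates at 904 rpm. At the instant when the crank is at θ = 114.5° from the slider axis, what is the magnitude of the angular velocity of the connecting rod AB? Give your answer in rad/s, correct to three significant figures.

ω = 94.67 rad/s (converted from 904 rpm).
The rod makes angle φ with the slider axis where L sinφ = r sinθ; differentiating, L cosφ·φ̇ = r ω cosθ.
L cosφ = √(L² − r² sin²θ) = 0.24891 m.
|ω_rod| = r ω |cosθ| / √(L² − r² sin²θ) = 0.0516·94.67·0.41469/0.24891 = 8.1383 rad/s.

8.14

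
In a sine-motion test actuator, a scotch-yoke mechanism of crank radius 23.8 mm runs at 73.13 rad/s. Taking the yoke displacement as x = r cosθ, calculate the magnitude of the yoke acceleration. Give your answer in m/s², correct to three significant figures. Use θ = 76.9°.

28.8

ω = 73.13 rad/s
x = r cosθ ⇒ ẍ = −rω² cosθ (ω constant).
|a| = rω²|cosθ| = 0.0238·(73.13)²·|cos 76.9°| = 28.849 m/s².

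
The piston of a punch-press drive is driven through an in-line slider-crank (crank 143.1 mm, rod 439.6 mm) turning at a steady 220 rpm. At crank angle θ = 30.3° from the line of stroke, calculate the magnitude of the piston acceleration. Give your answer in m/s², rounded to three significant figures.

ω = 2π·220/60 = 23.04 rad/s
x(θ) = r cosθ + √(L² − r² sin²θ); with ω constant, a = ω²·d²x/dθ².
d²x/dθ² = −r cosθ − r²(cos2θ)/√u − r⁴ sin²2θ/(4u^{3/2}),  u = L² − r² sin²θ = 0.188036 m².
Substituting r = 0.1431 m, L = 0.4396 m, θ = 30.3°: d²x/dθ² = -0.14771 m.
a = ω²·d²x/dθ² = (23.04)²·(-0.14771) = -78.399 m/s²;  |a| = 78.399 m/s².

78.4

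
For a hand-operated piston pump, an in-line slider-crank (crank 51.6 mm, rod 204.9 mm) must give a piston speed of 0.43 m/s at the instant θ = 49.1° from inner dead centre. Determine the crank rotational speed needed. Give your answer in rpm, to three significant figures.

90.1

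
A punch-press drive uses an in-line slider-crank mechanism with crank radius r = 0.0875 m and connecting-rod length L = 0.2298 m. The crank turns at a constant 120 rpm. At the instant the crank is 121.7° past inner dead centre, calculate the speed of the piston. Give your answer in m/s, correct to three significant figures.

ω = 2π·120/60 = 12.57 rad/s
For an in-line slider-crank, x = r cosθ + √(L² − r² sin²θ), so v = −rω sinθ·[1 + r cosθ/√(L² − r² sin²θ)].
With r = 0.0875 m, L = 0.2298 m, θ = 121.7°: √(L² − r² sin²θ) = 0.21741 m.
v = −0.0875·12.57·0.85081·[1 + 0.0875·-0.52547/0.21741] = -0.73767 m/s.
|v| = 0.73767 m/s.

0.738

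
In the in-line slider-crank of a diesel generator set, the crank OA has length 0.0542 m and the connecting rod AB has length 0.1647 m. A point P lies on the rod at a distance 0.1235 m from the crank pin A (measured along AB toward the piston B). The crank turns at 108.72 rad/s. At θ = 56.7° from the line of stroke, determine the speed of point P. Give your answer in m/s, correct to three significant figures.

ω = 108.7 rad/s.  Crank-pin speed |V_A| = rω = 5.8926 m/s, perpendicular to OA.
Rod angle: sinφ = −(r/L) sinθ ⇒ φ = -15.965°; ω_rod = −rω cosθ/√(L²−r²sin²θ) = -20.431 rad/s.
V_P = V_A + ω_rod × AP, with AP = 0.1235 m along the rod.
Components: V_Px = −rω sinθ − a·ω_rod·sinφ = -5.6191 m/s;  V_Py = rω cosθ + a·ω_rod·cosφ = +0.80929 m/s.
|V_P| = √(V_Px² + V_Py²) = 5.6771 m/s.

5.68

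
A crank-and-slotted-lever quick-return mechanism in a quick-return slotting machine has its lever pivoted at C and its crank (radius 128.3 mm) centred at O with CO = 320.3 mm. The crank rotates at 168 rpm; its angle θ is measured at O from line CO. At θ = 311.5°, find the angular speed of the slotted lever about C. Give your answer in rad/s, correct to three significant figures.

4.43

ω = 17.59 rad/s (from 168 rpm).
Crank pin A relative to C: A = (d + r cosθ, r sinθ); lever angle φ = atan2(r sinθ, d + r cosθ).
Differentiating tanφ: φ̇ = rω(d cosθ + r)/(d² + r² + 2dr cosθ).
d² + r² + 2dr cosθ = |CA|² = 0.173513 m²;  d cosθ + r = +0.34054 m.
|ω_lever| = |0.1283·17.59·+0.34054| / 0.173513 = 4.4299 rad/s.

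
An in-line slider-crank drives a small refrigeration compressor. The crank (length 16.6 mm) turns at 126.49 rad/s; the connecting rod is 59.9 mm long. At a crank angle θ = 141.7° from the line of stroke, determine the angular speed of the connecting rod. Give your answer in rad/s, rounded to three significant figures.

27.9

ω = 126.5 rad/s
The rod makes angle φ with the slider axis where L sinφ = r sinθ; differentiating, L cosφ·φ̇ = r ω cosθ.
L cosφ = √(L² − r² sin²θ) = 0.05901 m.
|ω_rod| = r ω |cosθ| / √(L² − r² sin²θ) = 0.0166·126.5·0.78478/0.05901 = 27.925 rad/s.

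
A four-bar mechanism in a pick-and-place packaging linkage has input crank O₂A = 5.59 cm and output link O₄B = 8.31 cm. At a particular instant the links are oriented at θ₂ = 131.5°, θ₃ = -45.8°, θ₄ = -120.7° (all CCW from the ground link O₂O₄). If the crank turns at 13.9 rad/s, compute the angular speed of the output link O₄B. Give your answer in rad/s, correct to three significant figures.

0.456

ω₂ = 13.9 rad/s
Differentiating the loop-closure r₂e^{iθ₂}+r₃e^{iθ₃}=r₁+r₄e^{iθ₄} gives r₂ω₂e^{iθ₂}+r₃ω₃e^{iθ₃}=r₄ω₄e^{iθ₄}.
Eliminating the other unknown: ω₄ = r₂ω₂ sin(θ₂−θ₃) / [r₄ sin(θ₄−θ₃)].
Numerator sine = +0.04711; denominator sine = -0.96547.
Result = 0.0559·13.9·(+0.04711) / (0.0831·(-0.96547)) = -0.45621 rad/s; magnitude 0.45621 rad/s.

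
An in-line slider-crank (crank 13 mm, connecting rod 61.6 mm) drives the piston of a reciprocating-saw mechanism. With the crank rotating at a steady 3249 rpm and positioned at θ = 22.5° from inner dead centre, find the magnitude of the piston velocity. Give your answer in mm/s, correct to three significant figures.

ω = 2π·3249/60 = 340.2 rad/s
For an in-line slider-crank, x = r cosθ + √(L² − r² sin²θ), so v = −rω sinθ·[1 + r cosθ/√(L² − r² sin²θ)].
With r = 0.013 m, L = 0.0616 m, θ = 22.5°: √(L² − r² sin²θ) = 0.061399 m.
v = −0.013·340.2·0.38268·[1 + 0.013·0.92388/0.061399] = -2.0237 m/s.
|v| = 2.0237 m/s = 2023.7 mm/s.

2020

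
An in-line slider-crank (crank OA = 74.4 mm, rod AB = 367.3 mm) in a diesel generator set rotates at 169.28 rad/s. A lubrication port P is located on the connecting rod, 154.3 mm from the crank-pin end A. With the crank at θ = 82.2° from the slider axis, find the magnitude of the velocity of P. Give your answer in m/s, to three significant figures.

12.7

ω = 169.3 rad/s.  Crank-pin speed |V_A| = rω = 12.594 m/s, perpendicular to OA.
Rod angle: sinφ = −(r/L) sinθ ⇒ φ = -11.577°; ω_rod = −rω cosθ/√(L²−r²sin²θ) = -4.7502 rad/s.
V_P = V_A + ω_rod × AP, with AP = 0.1543 m along the rod.
Components: V_Px = −rω sinθ − a·ω_rod·sinφ = -12.625 m/s;  V_Py = rω cosθ + a·ω_rod·cosφ = +0.99121 m/s.
|V_P| = √(V_Px² + V_Py²) = 12.664 m/s.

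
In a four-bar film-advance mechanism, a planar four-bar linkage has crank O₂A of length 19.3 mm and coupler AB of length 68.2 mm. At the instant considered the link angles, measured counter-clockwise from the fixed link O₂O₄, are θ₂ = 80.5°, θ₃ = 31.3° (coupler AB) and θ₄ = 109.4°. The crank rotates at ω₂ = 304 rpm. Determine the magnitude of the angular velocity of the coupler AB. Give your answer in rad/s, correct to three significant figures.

ω₂ = 31.83 rad/s (from 304 rpm).
Differentiating the loop-closure r₂e^{iθ₂}+r₃e^{iθ₃}=r₁+r₄e^{iθ₄} gives r₂ω₂e^{iθ₂}+r₃ω₃e^{iθ₃}=r₄ω₄e^{iθ₄}.
Eliminating the other unknown: ω₃ = r₂ω₂ sin(θ₄−θ₂) / [r₃ sin(θ₃−θ₄)].
Numerator sine = +0.48328; denominator sine = -0.97851.
Result = 0.0193·31.83·(+0.48328) / (0.0682·(-0.97851)) = -4.4495 rad/s; magnitude 4.4495 rad/s.

4.45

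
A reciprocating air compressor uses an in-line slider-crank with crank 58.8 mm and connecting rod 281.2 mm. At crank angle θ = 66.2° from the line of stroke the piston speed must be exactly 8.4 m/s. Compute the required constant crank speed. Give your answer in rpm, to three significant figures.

For an in-line slider-crank, |v_piston| = rω|sinθ|·[1 + r cosθ/√(L² − r² sin²θ)].
With r = 0.0588 m, L = 0.2812 m, θ = 66.2°: the bracketed kinematic factor |dx/dθ| = 0.058425 m.
ω = v/|dx/dθ| = 8.4/0.058425 = 143.77 rad/s.
N = 60ω/(2π) = 1372.9 rpm.

1370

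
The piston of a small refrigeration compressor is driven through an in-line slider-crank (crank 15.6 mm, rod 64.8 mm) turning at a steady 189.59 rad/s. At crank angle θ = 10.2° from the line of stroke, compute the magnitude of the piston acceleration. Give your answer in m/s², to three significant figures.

ω = 189.6 rad/s
x(θ) = r cosθ + √(L² − r² sin²θ); with ω constant, a = ω²·d²x/dθ².
d²x/dθ² = −r cosθ − r²(cos2θ)/√u − r⁴ sin²2θ/(4u^{3/2}),  u = L² − r² sin²θ = 0.00419141 m².
Substituting r = 0.0156 m, L = 0.0648 m, θ = 10.2°: d²x/dθ² = -0.018883 m.
a = ω²·d²x/dθ² = (189.6)²·(-0.018883) = -678.75 m/s²;  |a| = 678.75 m/s².

679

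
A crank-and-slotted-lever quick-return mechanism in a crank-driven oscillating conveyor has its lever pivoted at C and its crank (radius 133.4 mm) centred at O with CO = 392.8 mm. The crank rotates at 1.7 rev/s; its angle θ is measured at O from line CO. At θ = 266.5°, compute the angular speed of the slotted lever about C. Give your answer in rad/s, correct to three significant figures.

ω = 10.68 rad/s (from 1.7 rev/s).
Crank pin A relative to C: A = (d + r cosθ, r sinθ); lever angle φ = atan2(r sinθ, d + r cosθ).
Differentiating tanφ: φ̇ = rω(d cosθ + r)/(d² + r² + 2dr cosθ).
d² + r² + 2dr cosθ = |CA|² = 0.16569 m²;  d cosθ + r = +0.10942 m.
|ω_lever| = |0.1334·10.68·+0.10942| / 0.16569 = 0.94099 rad/s.

0.941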